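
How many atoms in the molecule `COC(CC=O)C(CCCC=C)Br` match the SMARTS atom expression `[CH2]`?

Check the 13 heavy atoms by environment: 5× C (H2) → match; 4× C (H1) → no; 2× O (H0) → no; 1× Br (H0) → no; 1× C (H3) → no.
That gives 5 matching atoms.

5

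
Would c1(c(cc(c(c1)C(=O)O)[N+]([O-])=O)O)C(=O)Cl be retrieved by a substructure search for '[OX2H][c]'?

The pattern [OX2H][c] describes a hydroxyl oxygen attached to an aromatic carbon — a phenol.
The molecule carries a hydroxyl group (-OH), whose atoms satisfy every constraint of the query, so the pattern matches.

Yes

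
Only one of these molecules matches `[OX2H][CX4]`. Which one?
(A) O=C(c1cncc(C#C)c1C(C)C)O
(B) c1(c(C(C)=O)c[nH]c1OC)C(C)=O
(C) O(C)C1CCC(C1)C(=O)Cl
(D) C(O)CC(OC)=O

D

[OX2H][CX4] describes a hydroxyl oxygen bound to an sp3 (X4) carbon (an aliphatic alcohol).
(A) has a carboxylic acid group (-C(=O)OH) but the -OH is on a CX3 carbonyl carbon, not a CX4 carbon.
(B) has a methoxy ether (-OCH3) but the oxygen has H0 (ether), not H1.
(C) has a methoxy ether (-OCH3) but the oxygen has H0 (ether), not H1.
(D) contains a hydroxyl group (-OH), which satisfies every atom and bond constraint.
So the answer is (D).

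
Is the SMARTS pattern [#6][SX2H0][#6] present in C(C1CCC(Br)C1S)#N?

The pattern [#6][SX2H0][#6] describes an aliphatic sulfur bridging two carbons with no H on the sulfur — a thioether.
The closest candidate here is a thiol (-SH), but the sulfur has H1, not H0 bridging two carbons. No other fragment satisfies the full query, so there is no match.

No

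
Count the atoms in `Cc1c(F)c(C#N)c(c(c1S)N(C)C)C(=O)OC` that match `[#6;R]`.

6

Check the 18 heavy atoms by environment: 6× c (aromatic, in 6-ring) → match; 1× F (acyclic) → no; 2× N (acyclic) → no; 6× C (acyclic) → no; 2× O (acyclic) → no; 1× S (acyclic) → no.
That gives 6 matching atoms.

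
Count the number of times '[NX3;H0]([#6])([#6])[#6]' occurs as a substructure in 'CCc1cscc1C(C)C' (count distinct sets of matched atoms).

[NX3;H0]([#6])([#6])[#6] is the SMARTS for a tertiary amine: a trivalent nitrogen with no H, bonded to three carbons.
No fragment in the molecule satisfies every constraint, giving 0 matches.

0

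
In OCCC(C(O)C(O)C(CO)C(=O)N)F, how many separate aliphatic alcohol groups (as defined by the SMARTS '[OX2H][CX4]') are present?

4

[OX2H][CX4] is the SMARTS for an aliphatic alcohol: a hydroxyl oxygen bound to an sp3 (X4) carbon.
The molecule carries 4 separate instances of a hydroxyl group (-OH) meeting every constraint; each maps to a distinct set of atoms, giving 4 matches.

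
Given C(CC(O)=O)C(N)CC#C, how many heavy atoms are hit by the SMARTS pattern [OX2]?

1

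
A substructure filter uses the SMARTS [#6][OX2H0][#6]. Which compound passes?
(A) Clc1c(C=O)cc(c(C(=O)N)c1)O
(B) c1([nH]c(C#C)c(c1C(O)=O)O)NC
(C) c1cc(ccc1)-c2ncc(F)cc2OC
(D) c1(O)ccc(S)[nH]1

C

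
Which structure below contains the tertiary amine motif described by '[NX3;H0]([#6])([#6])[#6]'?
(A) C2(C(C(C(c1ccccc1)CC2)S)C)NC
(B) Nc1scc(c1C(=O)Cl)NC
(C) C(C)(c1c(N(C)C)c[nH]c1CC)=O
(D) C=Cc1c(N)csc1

C

[NX3;H0]([#6])([#6])[#6] describes a trivalent nitrogen with no H, bonded to three carbons (a tertiary amine).
(A) has an N-methylamino group (-NHCH3) but the nitrogen still has one H (H1), not H0.
(B) has a primary amino group (-NH2) but the nitrogen has H2, not H0 with three carbons.
(C) contains a dimethylamino group (-N(CH3)2), which satisfies every atom and bond constraint.
(D) has a primary amino group (-NH2) but the nitrogen has H2, not H0 with three carbons.
So the answer is (C).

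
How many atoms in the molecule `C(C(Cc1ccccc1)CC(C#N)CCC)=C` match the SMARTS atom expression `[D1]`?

Check the 17 heavy atoms by environment: 2× C (D1) → match; 6× C (D2) → no; 2× C (D3) → no; 1× c (aromatic, D3) → no; 5× c (aromatic, D2) → no; 1× N (D1) → match.
Summing the matching environments: 2 + 1 = 3 matching atoms.

3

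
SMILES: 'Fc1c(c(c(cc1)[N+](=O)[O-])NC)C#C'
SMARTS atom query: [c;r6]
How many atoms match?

6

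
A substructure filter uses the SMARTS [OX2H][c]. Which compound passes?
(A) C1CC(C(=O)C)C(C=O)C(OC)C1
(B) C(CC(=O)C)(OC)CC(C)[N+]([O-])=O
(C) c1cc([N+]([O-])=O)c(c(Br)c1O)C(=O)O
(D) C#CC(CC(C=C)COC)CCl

[OX2H][c] describes a hydroxyl oxygen attached to an aromatic carbon (a phenol).
(A) has a methoxy ether (-OCH3) but the oxygen has H0, not H1.
(B) has a methoxy ether (-OCH3) but the oxygen has H0, not H1.
(C) contains a hydroxyl group (-OH), which satisfies every atom and bond constraint.
(D) has a methoxy ether (-OCH3) but the oxygen has H0, not H1.
So the answer is (C).

C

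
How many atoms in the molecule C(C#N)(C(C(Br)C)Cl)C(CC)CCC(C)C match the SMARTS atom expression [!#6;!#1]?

3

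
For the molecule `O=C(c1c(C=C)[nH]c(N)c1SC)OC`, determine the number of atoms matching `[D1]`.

The query [D1] means: atom with exactly one heavy-atom neighbour (degree 1).
Check the 14 heavy atoms by environment: 1× n (aromatic, D2) → no; 4× c (aromatic, D3) → no; 1× N (D1) → match; 1× C (D2) → no; 3× C (D1) → match; 1× C (D3) → no; 1× O (D1) → match; 1× O (D2) → no; 1× S (D2) → no.
Summing the matching environments: 1 + 3 + 1 = 5 matching atoms.

5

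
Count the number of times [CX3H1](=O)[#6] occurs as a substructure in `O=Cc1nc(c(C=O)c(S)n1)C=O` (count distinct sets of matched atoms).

[CX3H1](=O)[#6] is the SMARTS for an aldehyde: an sp2 carbon with one H, double-bonded to O and single-bonded to carbon.
The molecule carries 3 separate instances of an aldehyde (-CHO) meeting every constraint; each maps to a distinct set of atoms, giving 3 matches.

3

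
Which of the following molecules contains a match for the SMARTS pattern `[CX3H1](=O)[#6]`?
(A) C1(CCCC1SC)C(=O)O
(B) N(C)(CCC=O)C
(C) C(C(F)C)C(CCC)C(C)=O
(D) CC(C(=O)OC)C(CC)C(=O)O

[CX3H1](=O)[#6] describes an sp2 carbon with one H, double-bonded to O and single-bonded to carbon (an aldehyde).
(A) has a carboxylic acid group (-C(=O)OH) but the carbonyl carbon has H0 and is bonded to O, not H1.
(B) contains an aldehyde (-CHO), which satisfies every atom and bond constraint.
(C) has an acetyl/ketone group (-C(=O)CH3) but the carbonyl carbon has H0 (two carbon neighbours), not H1.
(D) has a methyl-ester group (-C(=O)OCH3) but the carbonyl carbon has H0, not H1.
So the answer is (B).

B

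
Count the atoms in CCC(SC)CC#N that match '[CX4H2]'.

2

The query [CX4H2] means: sp3 carbon (X4) with exactly two hydrogens.
Check the 8 heavy atoms by environment: 2× C (H2, X4) → match; 1× C (H1, X4) → no; 1× C (H0, X2) → no; 1× N (H0, X1) → no; 1× S (H0, X2) → no; 2× C (H3, X4) → no.
That gives 2 matching atoms.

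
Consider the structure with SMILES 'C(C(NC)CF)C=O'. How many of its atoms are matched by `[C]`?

5

The query [C] means: uppercase C matches aliphatic (non-aromatic) carbon only.
Check the 8 heavy atoms by environment: 5× C → match; 1× O → no; 1× F → no; 1× N → no.
That gives 5 matching atoms.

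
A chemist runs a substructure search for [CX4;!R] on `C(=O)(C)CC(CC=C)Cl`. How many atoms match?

Check the 9 heavy atoms by environment: 4× C (X4, acyclic) → match; 3× C (X3, acyclic) → no; 1× O (X1, acyclic) → no; 1× Cl (X1, acyclic) → no.
That gives 4 matching atoms.

4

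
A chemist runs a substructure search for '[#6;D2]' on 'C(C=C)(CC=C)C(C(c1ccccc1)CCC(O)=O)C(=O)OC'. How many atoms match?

Check the 23 heavy atoms by environment: 5× C (D2) → match; 5× C (D3) → no; 1× c (aromatic, D3) → no; 5× c (aromatic, D2) → match; 3× C (D1) → no; 3× O (D1) → no; 1× O (D2) → no.
Summing the matching environments: 5 + 5 = 10 matching atoms.

10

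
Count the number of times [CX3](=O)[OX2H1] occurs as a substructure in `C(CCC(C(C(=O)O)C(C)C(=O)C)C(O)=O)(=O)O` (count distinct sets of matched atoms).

[CX3](=O)[OX2H1] is the SMARTS for a carboxylic acid: an sp2 carbon double-bonded to O and single-bonded to an -OH oxygen.
The molecule carries 3 separate instances of a carboxylic acid group (-C(=O)OH) meeting every constraint; each maps to a distinct set of atoms, giving 3 matches.

3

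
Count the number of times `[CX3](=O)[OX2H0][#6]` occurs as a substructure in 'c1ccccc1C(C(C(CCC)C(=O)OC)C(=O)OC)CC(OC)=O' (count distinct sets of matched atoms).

3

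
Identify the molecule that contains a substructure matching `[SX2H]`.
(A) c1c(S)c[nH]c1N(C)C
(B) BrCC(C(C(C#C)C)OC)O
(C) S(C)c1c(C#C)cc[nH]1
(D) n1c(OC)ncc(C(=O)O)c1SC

A

[SX2H] describes an aliphatic sulfur with two connections, one being H (a thiol).
(A) contains a thiol (-SH), which satisfies every atom and bond constraint.
(B) has a hydroxyl group (-OH) but it is an -OH, not an -SH.
(C) has a methylthio ether (-SCH3) but the sulfur has H0 (bonded to two carbons), not H1.
(D) has a methylthio ether (-SCH3) but the sulfur has H0 (bonded to two carbons), not H1.
So the answer is (A).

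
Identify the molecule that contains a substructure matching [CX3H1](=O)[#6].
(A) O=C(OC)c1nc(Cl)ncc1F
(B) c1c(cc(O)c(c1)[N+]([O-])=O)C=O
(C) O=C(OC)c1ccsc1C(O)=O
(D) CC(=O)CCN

B

[CX3H1](=O)[#6] describes an sp2 carbon with one H, double-bonded to O and single-bonded to carbon (an aldehyde).
(A) has a methyl-ester group (-C(=O)OCH3) but the carbonyl carbon has H0, not H1.
(B) contains an aldehyde (-CHO), which satisfies every atom and bond constraint.
(C) has a carboxylic acid group (-C(=O)OH) but the carbonyl carbon has H0 and is bonded to O, not H1.
(D) has an acetyl/ketone group (-C(=O)CH3) but the carbonyl carbon has H0 (two carbon neighbours), not H1.
So the answer is (B).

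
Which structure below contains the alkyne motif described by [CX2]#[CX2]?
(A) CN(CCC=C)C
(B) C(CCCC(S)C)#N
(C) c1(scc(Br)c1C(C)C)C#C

C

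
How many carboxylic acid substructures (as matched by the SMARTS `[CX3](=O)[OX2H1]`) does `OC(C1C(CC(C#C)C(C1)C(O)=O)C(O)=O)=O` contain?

3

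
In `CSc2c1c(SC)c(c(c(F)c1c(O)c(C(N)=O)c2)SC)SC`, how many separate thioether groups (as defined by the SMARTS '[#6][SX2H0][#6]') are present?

4

[#6][SX2H0][#6] is the SMARTS for a thioether: an aliphatic sulfur bridging two carbons with no H on the sulfur.
The molecule carries 4 separate instances of a methylthio ether (-SCH3) meeting every constraint; each maps to a distinct set of atoms, giving 4 matches.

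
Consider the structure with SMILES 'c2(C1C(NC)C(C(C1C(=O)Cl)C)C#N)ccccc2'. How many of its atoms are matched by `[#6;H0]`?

3

Check the 19 heavy atoms by environment: 5× C (H1) → no; 1× N (H1) → no; 2× C (H3) → no; 2× C (H0) → match; 1× N (H0) → no; 1× O (H0) → no; 1× Cl (H0) → no; 1× c (aromatic, H0) → match; 5× c (aromatic, H1) → no.
Summing the matching environments: 2 + 1 = 3 matching atoms.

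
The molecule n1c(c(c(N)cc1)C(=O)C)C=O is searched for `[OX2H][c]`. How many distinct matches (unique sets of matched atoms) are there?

[OX2H][c] is the SMARTS for a phenol: a hydroxyl oxygen attached to an aromatic carbon.
No fragment in the molecule satisfies every constraint, giving 0 matches.

0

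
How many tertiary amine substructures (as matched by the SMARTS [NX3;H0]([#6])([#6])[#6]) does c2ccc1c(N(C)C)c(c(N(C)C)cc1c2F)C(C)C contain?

[NX3;H0]([#6])([#6])[#6] is the SMARTS for a tertiary amine: a trivalent nitrogen with no H, bonded to three carbons.
The molecule carries 2 separate instances of a dimethylamino group (-N(CH3)2) meeting every constraint; each maps to a distinct set of atoms, giving 2 matches.

2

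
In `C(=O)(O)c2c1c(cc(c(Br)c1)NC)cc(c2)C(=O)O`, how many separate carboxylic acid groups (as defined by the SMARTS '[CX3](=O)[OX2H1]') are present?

2

[CX3](=O)[OX2H1] is the SMARTS for a carboxylic acid: an sp2 carbon double-bonded to O and single-bonded to an -OH oxygen.
The molecule carries 2 separate instances of a carboxylic acid group (-C(=O)OH) meeting every constraint; each maps to a distinct set of atoms, giving 2 matches.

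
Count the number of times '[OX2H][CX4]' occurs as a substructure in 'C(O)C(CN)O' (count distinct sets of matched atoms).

2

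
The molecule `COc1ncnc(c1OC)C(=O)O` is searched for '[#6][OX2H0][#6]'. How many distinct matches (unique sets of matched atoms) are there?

[#6][OX2H0][#6] is the SMARTS for an ether: an aliphatic oxygen bridging two carbons with no H on the oxygen.
The molecule carries 2 separate instances of a methoxy ether (-OCH3) meeting every constraint; each maps to a distinct set of atoms, giving 2 matches.

2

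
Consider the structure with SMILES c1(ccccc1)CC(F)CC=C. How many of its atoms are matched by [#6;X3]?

8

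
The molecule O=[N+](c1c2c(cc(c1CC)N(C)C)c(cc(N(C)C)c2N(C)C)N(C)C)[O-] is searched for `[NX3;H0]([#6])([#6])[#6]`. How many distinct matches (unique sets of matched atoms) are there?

[NX3;H0]([#6])([#6])[#6] is the SMARTS for a tertiary amine: a trivalent nitrogen with no H, bonded to three carbons.
The molecule carries 4 separate instances of a dimethylamino group (-N(CH3)2) meeting every constraint; each maps to a distinct set of atoms, giving 4 matches.

4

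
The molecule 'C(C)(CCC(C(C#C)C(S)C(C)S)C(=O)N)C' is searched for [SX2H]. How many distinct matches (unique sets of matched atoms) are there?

[SX2H] is the SMARTS for a thiol: an aliphatic sulfur with two connections, one being H.
The molecule carries 2 separate instances of a thiol (-SH) meeting every constraint; each maps to a distinct set of atoms, giving 2 matches.

2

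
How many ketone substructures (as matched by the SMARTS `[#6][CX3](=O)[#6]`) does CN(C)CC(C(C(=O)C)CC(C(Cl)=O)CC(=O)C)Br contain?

2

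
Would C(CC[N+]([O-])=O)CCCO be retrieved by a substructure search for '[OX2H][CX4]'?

The pattern [OX2H][CX4] describes a hydroxyl oxygen bound to an sp3 (X4) carbon — an aliphatic alcohol.
The molecule carries a hydroxyl group (-OH), whose atoms satisfy every constraint of the query, so the pattern matches.

Yes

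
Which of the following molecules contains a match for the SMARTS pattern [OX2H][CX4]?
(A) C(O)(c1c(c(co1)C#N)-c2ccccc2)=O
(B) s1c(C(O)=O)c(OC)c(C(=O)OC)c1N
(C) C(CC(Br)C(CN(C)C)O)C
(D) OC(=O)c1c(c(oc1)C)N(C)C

C

[OX2H][CX4] describes a hydroxyl oxygen bound to an sp3 (X4) carbon (an aliphatic alcohol).
(A) has a carboxylic acid group (-C(=O)OH) but the -OH is on a CX3 carbonyl carbon, not a CX4 carbon.
(B) has a methoxy ether (-OCH3) but the oxygen has H0 (ether), not H1.
(C) contains a hydroxyl group (-OH), which satisfies every atom and bond constraint.
(D) has a carboxylic acid group (-C(=O)OH) but the -OH is on a CX3 carbonyl carbon, not a CX4 carbon.
So the answer is (C).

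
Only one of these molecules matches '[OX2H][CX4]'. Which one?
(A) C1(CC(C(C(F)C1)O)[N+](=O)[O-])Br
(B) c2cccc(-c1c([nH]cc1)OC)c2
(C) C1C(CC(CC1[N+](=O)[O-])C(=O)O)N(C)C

A

[OX2H][CX4] describes a hydroxyl oxygen bound to an sp3 (X4) carbon (an aliphatic alcohol).
(A) contains a hydroxyl group (-OH), which satisfies every atom and bond constraint.
(B) has a methoxy ether (-OCH3) but the oxygen has H0 (ether), not H1.
(C) has a carboxylic acid group (-C(=O)OH) but the -OH is on a CX3 carbonyl carbon, not a CX4 carbon.
So the answer is (A).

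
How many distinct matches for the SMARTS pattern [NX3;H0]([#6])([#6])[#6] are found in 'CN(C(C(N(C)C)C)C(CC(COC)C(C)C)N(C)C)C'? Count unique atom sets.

3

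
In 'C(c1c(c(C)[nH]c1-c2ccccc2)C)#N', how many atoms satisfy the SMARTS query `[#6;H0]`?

6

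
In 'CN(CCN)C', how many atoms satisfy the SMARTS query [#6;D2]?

2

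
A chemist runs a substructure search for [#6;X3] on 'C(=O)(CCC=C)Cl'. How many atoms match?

3

The query [#6;X3] means: any carbon (aromatic or not) with three total connections.
Check the 7 heavy atoms by environment: 2× C (X4) → no; 3× C (X3) → match; 1× O (X1) → no; 1× Cl (X1) → no.
That gives 3 matching atoms.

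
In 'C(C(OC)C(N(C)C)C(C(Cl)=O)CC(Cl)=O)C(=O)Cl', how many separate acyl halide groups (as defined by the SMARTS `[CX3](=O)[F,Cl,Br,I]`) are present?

3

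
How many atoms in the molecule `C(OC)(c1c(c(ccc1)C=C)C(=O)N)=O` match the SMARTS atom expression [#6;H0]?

5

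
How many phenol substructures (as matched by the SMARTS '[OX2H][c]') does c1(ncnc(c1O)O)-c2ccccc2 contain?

2

[OX2H][c] is the SMARTS for a phenol: a hydroxyl oxygen attached to an aromatic carbon.
The molecule carries 2 separate instances of a hydroxyl group (-OH) meeting every constraint; each maps to a distinct set of atoms, giving 2 matches.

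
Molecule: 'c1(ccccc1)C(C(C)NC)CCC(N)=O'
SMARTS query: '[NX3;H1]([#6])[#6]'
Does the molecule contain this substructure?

Yes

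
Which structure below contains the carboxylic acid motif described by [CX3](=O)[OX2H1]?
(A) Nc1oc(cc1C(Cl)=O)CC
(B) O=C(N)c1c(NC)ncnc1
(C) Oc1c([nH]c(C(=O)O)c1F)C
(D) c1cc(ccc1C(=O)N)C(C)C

[CX3](=O)[OX2H1] describes an sp2 carbon double-bonded to O and single-bonded to an -OH oxygen (a carboxylic acid).
(A) has an acyl chloride (-C(=O)Cl) but the carbonyl is bonded to Cl, not to an -OH oxygen.
(B) has a primary amide (-C(=O)NH2) but the carbonyl is bonded to N, not to an -OH oxygen.
(C) contains a carboxylic acid group (-C(=O)OH), which satisfies every atom and bond constraint.
(D) has a primary amide (-C(=O)NH2) but the carbonyl is bonded to N, not to an -OH oxygen.
So the answer is (C).

C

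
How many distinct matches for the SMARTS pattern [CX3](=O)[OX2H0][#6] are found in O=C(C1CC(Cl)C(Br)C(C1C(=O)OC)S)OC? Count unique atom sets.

2

[CX3](=O)[OX2H0][#6] is the SMARTS for an ester: a carbonyl carbon bonded to an oxygen that is itself bonded to carbon (no H on that O).
The molecule carries 2 separate instances of a methyl-ester group (-C(=O)OCH3) meeting every constraint; each maps to a distinct set of atoms, giving 2 matches.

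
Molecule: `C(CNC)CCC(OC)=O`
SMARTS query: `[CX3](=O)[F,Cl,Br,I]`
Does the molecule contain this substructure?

No

The pattern [CX3](=O)[F,Cl,Br,I] describes a carbonyl carbon bonded to a halogen — an acyl halide.
The closest candidate here is a methyl-ester group (-C(=O)OCH3), but the carbonyl is bonded to -O-C, not to a halogen. No other fragment satisfies the full query, so there is no match.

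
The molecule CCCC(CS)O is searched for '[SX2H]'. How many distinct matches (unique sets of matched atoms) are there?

1

[SX2H] is the SMARTS for a thiol: an aliphatic sulfur with two connections, one being H.
Exactly one fragment in the molecule meets all constraints, giving 1 match.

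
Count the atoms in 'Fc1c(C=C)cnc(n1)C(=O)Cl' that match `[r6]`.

6

Check the 12 heavy atoms by environment: 2× n (aromatic, in 6-ring) → match; 4× c (aromatic, in 6-ring) → match; 3× C (acyclic) → no; 1× O (acyclic) → no; 1× Cl (acyclic) → no; 1× F (acyclic) → no.
Summing the matching environments: 2 + 4 = 6 matching atoms.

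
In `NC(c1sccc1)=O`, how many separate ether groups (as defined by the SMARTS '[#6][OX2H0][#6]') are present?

0

[#6][OX2H0][#6] is the SMARTS for an ether: an aliphatic oxygen bridging two carbons with no H on the oxygen.
No fragment in the molecule satisfies every constraint, giving 0 matches.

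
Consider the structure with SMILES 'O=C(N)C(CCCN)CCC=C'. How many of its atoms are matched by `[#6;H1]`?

The query [#6;H1] means: any carbon bearing exactly one hydrogen.
Check the 12 heavy atoms by environment: 6× C (H2) → no; 2× C (H1) → match; 1× C (H0) → no; 1× O (H0) → no; 2× N (H2) → no.
That gives 2 matching atoms.

2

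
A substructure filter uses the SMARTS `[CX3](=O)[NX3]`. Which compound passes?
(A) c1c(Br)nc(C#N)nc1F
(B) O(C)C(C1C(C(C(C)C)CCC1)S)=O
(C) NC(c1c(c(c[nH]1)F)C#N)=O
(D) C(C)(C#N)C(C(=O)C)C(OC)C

C

[CX3](=O)[NX3] describes a carbonyl carbon bonded to a trivalent nitrogen (an amide).
(A) has a nitrile (-C#N) but the nitrile N is NX1 (triple-bonded), not NX3.
(B) has a methyl-ester group (-C(=O)OCH3) but the carbonyl is bonded to O, not to an NX3 nitrogen.
(C) contains a primary amide (-C(=O)NH2), which satisfies every atom and bond constraint.
(D) has a nitrile (-C#N) but the nitrile N is NX1 (triple-bonded), not NX3.
So the answer is (C).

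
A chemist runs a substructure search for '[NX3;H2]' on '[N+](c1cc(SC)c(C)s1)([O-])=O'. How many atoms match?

0

The query [NX3;H2] means: aliphatic N with 3 total connections, two of them H — an -NH2 nitrogen (amine or amide).
Check the 11 heavy atoms by environment: 1× s (aromatic, H0, X2) → no; 3× c (aromatic, H0, X3) → no; 1× c (aromatic, H1, X3) → no; 2× C (H3, X4) → no; 1× S (H0, X2) → no; 1× N (charge +1, H0, X3) → no; 1× O (charge -1, H0, X1) → no; 1× O (H0, X1) → no.
No environment satisfies the query, so 0 matching atoms.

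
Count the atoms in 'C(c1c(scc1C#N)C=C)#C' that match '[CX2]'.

3

Check the 11 heavy atoms by environment: 1× s (aromatic, X2) → no; 4× c (aromatic, X3) → no; 2× C (X3) → no; 3× C (X2) → match; 1× N (X1) → no.
That gives 3 matching atoms.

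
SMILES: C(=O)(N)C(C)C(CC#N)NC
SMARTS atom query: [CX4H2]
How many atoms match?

1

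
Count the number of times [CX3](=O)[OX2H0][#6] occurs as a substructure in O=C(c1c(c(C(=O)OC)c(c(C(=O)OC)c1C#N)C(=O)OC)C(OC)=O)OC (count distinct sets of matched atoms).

5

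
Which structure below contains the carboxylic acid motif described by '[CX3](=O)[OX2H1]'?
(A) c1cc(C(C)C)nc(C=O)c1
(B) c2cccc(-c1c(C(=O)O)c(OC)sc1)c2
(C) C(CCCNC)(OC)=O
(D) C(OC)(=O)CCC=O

B

[CX3](=O)[OX2H1] describes an sp2 carbon double-bonded to O and single-bonded to an -OH oxygen (a carboxylic acid).
(A) has an aldehyde (-CHO) but there is no singly-bonded oxygen on the carbonyl carbon.
(B) contains a carboxylic acid group (-C(=O)OH), which satisfies every atom and bond constraint.
(C) has a methyl-ester group (-C(=O)OCH3) but the singly-bonded O has no H (OX2H0, not OX2H1).
(D) has an aldehyde (-CHO) but there is no singly-bonded oxygen on the carbonyl carbon.
So the answer is (B).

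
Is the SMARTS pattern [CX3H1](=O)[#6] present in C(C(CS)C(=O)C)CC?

No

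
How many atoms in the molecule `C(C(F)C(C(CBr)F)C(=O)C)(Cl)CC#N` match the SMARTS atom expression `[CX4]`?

The query [CX4] means: C with X4: aliphatic carbon with exactly 4 total connections (bonds + H).
Check the 15 heavy atoms by environment: 7× C (X4) → match; 1× Cl (X1) → no; 1× C (X3) → no; 1× O (X1) → no; 2× F (X1) → no; 1× C (X2) → no; 1× N (X1) → no; 1× Br (X1) → no.
That gives 7 matching atoms.

7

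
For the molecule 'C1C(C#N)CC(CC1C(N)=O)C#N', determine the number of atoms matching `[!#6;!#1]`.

The query [!#6;!#1] means: not carbon and not hydrogen — any heteroatom.
Check the 13 heavy atoms by environment: 9× C → no; 3× N → match; 1× O → match.
Summing the matching environments: 3 + 1 = 4 matching atoms.

4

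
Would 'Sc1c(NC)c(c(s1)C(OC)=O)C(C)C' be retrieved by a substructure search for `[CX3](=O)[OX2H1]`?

The pattern [CX3](=O)[OX2H1] describes an sp2 carbon double-bonded to O and single-bonded to an -OH oxygen — a carboxylic acid.
The closest candidate here is a methyl-ester group (-C(=O)OCH3), but the singly-bonded O has no H (OX2H0, not OX2H1). No other fragment satisfies the full query, so there is no match.

No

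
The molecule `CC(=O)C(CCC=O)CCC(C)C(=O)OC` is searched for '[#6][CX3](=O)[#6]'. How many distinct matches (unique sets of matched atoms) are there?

[#6][CX3](=O)[#6] is the SMARTS for a ketone: a carbonyl carbon (no H) flanked by two carbons.
Exactly one fragment in the molecule meets all constraints, giving 1 match.

1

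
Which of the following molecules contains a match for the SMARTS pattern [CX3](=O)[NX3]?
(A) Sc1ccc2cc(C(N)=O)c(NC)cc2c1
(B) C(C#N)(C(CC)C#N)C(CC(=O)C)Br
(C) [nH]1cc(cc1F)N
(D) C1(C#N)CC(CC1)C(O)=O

A

[CX3](=O)[NX3] describes a carbonyl carbon bonded to a trivalent nitrogen (an amide).
(A) contains a primary amide (-C(=O)NH2), which satisfies every atom and bond constraint.
(B) has a nitrile (-C#N) but the nitrile N is NX1 (triple-bonded), not NX3.
(C) has a primary amino group (-NH2) but the -NH2 is not attached to a carbonyl carbon.
(D) has a nitrile (-C#N) but the nitrile N is NX1 (triple-bonded), not NX3.
So the answer is (A).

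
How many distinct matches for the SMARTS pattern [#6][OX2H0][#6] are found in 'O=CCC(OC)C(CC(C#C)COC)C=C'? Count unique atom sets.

2

[#6][OX2H0][#6] is the SMARTS for an ether: an aliphatic oxygen bridging two carbons with no H on the oxygen.
The molecule carries 2 separate instances of a methoxy ether (-OCH3) meeting every constraint; each maps to a distinct set of atoms, giving 2 matches.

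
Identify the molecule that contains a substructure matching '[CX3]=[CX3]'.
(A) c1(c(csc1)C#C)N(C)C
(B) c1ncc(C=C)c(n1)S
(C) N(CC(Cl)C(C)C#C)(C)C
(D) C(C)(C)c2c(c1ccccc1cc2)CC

B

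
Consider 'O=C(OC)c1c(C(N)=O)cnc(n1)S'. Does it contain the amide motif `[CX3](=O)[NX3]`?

Yes

The pattern [CX3](=O)[NX3] describes a carbonyl carbon bonded to a trivalent nitrogen — an amide.
The molecule carries a primary amide (-C(=O)NH2), whose atoms satisfy every constraint of the query, so the pattern matches.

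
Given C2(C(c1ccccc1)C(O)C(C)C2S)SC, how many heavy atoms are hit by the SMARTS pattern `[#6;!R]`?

The query [#6;!R] means: carbon not in any ring.
Check the 16 heavy atoms by environment: 5× C (in 5-ring) → no; 6× c (aromatic, in 6-ring) → no; 2× S (acyclic) → no; 2× C (acyclic) → match; 1× O (acyclic) → no.
That gives 2 matching atoms.

2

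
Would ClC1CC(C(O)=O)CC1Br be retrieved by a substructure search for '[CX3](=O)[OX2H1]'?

Yes

The pattern [CX3](=O)[OX2H1] describes an sp2 carbon double-bonded to O and single-bonded to an -OH oxygen — a carboxylic acid.
The molecule carries a carboxylic acid group (-C(=O)OH), whose atoms satisfy every constraint of the query, so the pattern matches.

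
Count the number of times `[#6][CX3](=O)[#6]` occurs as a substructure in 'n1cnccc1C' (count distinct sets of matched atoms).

[#6][CX3](=O)[#6] is the SMARTS for a ketone: a carbonyl carbon (no H) flanked by two carbons.
No fragment in the molecule satisfies every constraint, giving 0 matches.

0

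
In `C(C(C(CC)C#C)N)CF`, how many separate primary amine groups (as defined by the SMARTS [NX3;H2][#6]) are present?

[NX3;H2][#6] is the SMARTS for a primary amine: a trivalent nitrogen with two H attached to carbon.
Exactly one fragment in the molecule meets all constraints, giving 1 match.

1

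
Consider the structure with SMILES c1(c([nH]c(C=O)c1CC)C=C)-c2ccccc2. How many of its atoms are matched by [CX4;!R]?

The query [CX4;!R] means: aliphatic carbon with four total connections, not in a ring.
Check the 17 heavy atoms by environment: 1× n (aromatic, X3, in 5-ring) → no; 4× c (aromatic, X3, in 5-ring) → no; 3× C (X3, acyclic) → no; 6× c (aromatic, X3, in 6-ring) → no; 2× C (X4, acyclic) → match; 1× O (X1, acyclic) → no.
That gives 2 matching atoms.

2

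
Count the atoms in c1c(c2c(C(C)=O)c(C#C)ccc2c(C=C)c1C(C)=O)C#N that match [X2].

The query [X2] means: any atom with exactly two total connections (bonds + H).
Check the 22 heavy atoms by environment: 10× c (aromatic, X3) → no; 3× C (X2) → match; 1× N (X1) → no; 4× C (X3) → no; 2× O (X1) → no; 2× C (X4) → no.
That gives 3 matching atoms.

3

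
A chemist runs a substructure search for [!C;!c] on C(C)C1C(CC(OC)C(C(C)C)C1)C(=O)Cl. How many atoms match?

3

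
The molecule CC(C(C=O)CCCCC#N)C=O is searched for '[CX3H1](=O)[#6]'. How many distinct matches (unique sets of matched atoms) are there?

[CX3H1](=O)[#6] is the SMARTS for an aldehyde: an sp2 carbon with one H, double-bonded to O and single-bonded to carbon.
The molecule carries 2 separate instances of an aldehyde (-CHO) meeting every constraint; each maps to a distinct set of atoms, giving 2 matches.

2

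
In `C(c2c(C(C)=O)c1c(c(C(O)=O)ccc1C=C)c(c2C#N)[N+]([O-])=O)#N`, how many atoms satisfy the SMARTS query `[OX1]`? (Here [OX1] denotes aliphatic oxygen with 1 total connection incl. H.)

Check the 25 heavy atoms by environment: 10× c (aromatic, X3) → no; 2× C (X2) → no; 2× N (X1) → no; 4× C (X3) → no; 3× O (X1) → match; 1× O (X2) → no; 1× C (X4) → no; 1× N (charge +1, X3) → no; 1× O (charge -1, X1) → match.
Summing the matching environments: 3 + 1 = 4 matching atoms.

4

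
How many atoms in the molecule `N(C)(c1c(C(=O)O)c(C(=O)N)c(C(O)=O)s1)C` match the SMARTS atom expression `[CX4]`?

The query [CX4] means: C with X4: aliphatic carbon with exactly 4 total connections (bonds + H).
Check the 17 heavy atoms by environment: 1× s (aromatic, X2) → no; 4× c (aromatic, X3) → no; 3× C (X3) → no; 3× O (X1) → no; 2× O (X2) → no; 2× N (X3) → no; 2× C (X4) → match.
That gives 2 matching atoms.

2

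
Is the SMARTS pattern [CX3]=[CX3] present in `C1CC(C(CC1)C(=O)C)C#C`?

No

The pattern [CX3]=[CX3] describes a non-aromatic C=C double bond between two sp2 carbons — an alkene.
The closest candidate here is an ethynyl group (-C#CH), but the C-C bond is a triple bond, not a double bond. No other fragment satisfies the full query, so there is no match.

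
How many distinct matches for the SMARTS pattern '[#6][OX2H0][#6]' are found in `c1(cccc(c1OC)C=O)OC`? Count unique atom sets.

2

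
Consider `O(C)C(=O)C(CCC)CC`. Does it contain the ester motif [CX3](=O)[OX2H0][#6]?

Yes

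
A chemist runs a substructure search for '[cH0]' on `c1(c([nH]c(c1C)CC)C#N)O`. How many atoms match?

4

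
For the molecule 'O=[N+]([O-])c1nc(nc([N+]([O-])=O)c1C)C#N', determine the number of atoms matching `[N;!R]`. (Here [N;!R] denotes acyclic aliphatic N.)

3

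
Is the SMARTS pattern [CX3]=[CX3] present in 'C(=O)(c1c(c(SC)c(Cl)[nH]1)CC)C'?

No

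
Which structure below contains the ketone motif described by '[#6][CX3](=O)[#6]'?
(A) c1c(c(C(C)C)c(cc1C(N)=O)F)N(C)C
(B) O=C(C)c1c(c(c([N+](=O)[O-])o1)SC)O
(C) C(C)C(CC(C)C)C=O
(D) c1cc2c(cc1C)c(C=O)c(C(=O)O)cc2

[#6][CX3](=O)[#6] describes a carbonyl carbon (no H) flanked by two carbons (a ketone).
(A) has a primary amide (-C(=O)NH2) but one neighbour of the carbonyl carbon is N, not C.
(B) contains an acetyl/ketone group (-C(=O)CH3), which satisfies every atom and bond constraint.
(C) has an aldehyde (-CHO) but the carbonyl carbon has H1, so it is not flanked by two carbons.
(D) has an aldehyde (-CHO) but the carbonyl carbon has H1, so it is not flanked by two carbons.
So the answer is (B).

B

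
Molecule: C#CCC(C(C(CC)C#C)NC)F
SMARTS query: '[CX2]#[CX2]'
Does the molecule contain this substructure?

The pattern [CX2]#[CX2] describes a carbon-carbon triple bond — an alkyne.
The molecule carries an ethynyl group (-C#CH), whose atoms satisfy every constraint of the query, so the pattern matches.

Yes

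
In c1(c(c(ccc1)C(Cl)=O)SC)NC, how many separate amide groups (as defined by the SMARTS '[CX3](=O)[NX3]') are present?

0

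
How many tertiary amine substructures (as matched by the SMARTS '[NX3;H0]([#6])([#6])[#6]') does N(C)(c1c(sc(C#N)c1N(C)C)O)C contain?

[NX3;H0]([#6])([#6])[#6] is the SMARTS for a tertiary amine: a trivalent nitrogen with no H, bonded to three carbons.
The molecule carries 2 separate instances of a dimethylamino group (-N(CH3)2) meeting every constraint; each maps to a distinct set of atoms, giving 2 matches.

2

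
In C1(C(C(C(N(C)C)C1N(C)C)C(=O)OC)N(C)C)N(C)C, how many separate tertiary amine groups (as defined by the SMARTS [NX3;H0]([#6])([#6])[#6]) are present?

4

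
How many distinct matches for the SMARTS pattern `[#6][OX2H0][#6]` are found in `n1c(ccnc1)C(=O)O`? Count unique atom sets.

0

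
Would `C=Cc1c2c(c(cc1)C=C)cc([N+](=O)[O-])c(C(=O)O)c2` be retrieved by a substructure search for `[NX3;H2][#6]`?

No

The pattern [NX3;H2][#6] describes a trivalent nitrogen with two H attached to carbon — a primary amine.
The closest candidate here is a nitro group (-[N+](=O)[O-]), but the nitrogen is [N+] with no H, not NX3H2. No other fragment satisfies the full query, so there is no match.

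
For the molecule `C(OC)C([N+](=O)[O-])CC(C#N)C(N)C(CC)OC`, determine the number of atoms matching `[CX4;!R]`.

10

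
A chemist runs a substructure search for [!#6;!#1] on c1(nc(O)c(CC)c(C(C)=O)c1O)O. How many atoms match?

The query [!#6;!#1] means: not carbon and not hydrogen — any heteroatom.
Check the 14 heavy atoms by environment: 1× n (aromatic) → match; 5× c (aromatic) → no; 4× O → match; 4× C → no.
Summing the matching environments: 1 + 4 = 5 matching atoms.

5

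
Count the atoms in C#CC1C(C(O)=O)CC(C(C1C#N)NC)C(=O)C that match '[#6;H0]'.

4

Check the 18 heavy atoms by environment: 6× C (H1) → no; 1× C (H2) → no; 1× N (H1) → no; 2× C (H3) → no; 4× C (H0) → match; 2× O (H0) → no; 1× N (H0) → no; 1× O (H1) → no.
That gives 4 matching atoms.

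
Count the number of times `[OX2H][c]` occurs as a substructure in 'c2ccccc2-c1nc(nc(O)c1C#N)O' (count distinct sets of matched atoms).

2

[OX2H][c] is the SMARTS for a phenol: a hydroxyl oxygen attached to an aromatic carbon.
The molecule carries 2 separate instances of a hydroxyl group (-OH) meeting every constraint; each maps to a distinct set of atoms, giving 2 matches.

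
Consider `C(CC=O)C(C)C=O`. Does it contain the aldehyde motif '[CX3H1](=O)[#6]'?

Yes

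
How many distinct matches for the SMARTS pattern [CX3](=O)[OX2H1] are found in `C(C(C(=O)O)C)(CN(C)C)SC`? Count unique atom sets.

1

[CX3](=O)[OX2H1] is the SMARTS for a carboxylic acid: an sp2 carbon double-bonded to O and single-bonded to an -OH oxygen.
Exactly one fragment in the molecule meets all constraints, giving 1 match.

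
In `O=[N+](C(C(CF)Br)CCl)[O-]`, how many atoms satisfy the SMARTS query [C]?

4

The query [C] means: uppercase C matches aliphatic (non-aromatic) carbon only.
Check the 10 heavy atoms by environment: 4× C → match; 1× N (charge +1) → no; 1× O (charge -1) → no; 1× O → no; 1× F → no; 1× Br → no; 1× Cl → no.
That gives 4 matching atoms.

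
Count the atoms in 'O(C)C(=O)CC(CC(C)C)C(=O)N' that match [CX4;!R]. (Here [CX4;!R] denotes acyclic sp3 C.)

7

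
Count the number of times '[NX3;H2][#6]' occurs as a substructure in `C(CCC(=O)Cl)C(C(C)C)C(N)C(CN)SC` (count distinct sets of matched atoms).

[NX3;H2][#6] is the SMARTS for a primary amine: a trivalent nitrogen with two H attached to carbon.
The molecule carries 2 separate instances of a primary amino group (-NH2) meeting every constraint; each maps to a distinct set of atoms, giving 2 matches.

2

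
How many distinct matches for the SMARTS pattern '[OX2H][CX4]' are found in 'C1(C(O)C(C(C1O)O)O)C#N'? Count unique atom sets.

4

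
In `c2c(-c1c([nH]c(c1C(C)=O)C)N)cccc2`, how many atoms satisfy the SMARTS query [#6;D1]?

2

The query [#6;D1] means: carbon bonded to exactly one heavy atom.
Check the 16 heavy atoms by environment: 1× n (aromatic, D2) → no; 5× c (aromatic, D3) → no; 1× C (D3) → no; 1× O (D1) → no; 2× C (D1) → match; 5× c (aromatic, D2) → no; 1× N (D1) → no.
That gives 2 matching atoms.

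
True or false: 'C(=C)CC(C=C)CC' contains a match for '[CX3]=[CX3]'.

True

The pattern [CX3]=[CX3] describes a non-aromatic C=C double bond between two sp2 carbons — an alkene.
The molecule carries a vinyl group (-CH=CH2), whose atoms satisfy every constraint of the query, so the pattern matches.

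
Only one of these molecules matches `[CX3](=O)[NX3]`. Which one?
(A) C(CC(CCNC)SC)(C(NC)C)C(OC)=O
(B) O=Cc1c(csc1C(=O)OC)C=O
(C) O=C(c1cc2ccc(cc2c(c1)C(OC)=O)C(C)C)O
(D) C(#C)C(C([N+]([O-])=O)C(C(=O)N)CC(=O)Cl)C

[CX3](=O)[NX3] describes a carbonyl carbon bonded to a trivalent nitrogen (an amide).
(A) has a methyl-ester group (-C(=O)OCH3) but the carbonyl is bonded to O, not to an NX3 nitrogen.
(B) has a methyl-ester group (-C(=O)OCH3) but the carbonyl is bonded to O, not to an NX3 nitrogen.
(C) has a carboxylic acid group (-C(=O)OH) but the carbonyl is bonded to O, not to an NX3 nitrogen.
(D) contains a primary amide (-C(=O)NH2), which satisfies every atom and bond constraint.
So the answer is (D).

D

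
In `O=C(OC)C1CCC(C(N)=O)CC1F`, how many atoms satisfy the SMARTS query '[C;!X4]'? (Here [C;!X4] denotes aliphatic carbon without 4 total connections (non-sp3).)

2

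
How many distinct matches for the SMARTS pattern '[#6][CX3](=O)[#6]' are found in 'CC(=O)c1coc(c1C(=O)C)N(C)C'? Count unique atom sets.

2

[#6][CX3](=O)[#6] is the SMARTS for a ketone: a carbonyl carbon (no H) flanked by two carbons.
The molecule carries 2 separate instances of an acetyl/ketone group (-C(=O)CH3) meeting every constraint; each maps to a distinct set of atoms, giving 2 matches.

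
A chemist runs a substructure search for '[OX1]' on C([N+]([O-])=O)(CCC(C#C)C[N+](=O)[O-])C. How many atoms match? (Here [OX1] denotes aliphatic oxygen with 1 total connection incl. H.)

4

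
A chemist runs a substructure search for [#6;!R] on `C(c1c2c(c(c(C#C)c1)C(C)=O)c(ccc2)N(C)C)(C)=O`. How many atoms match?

Check the 21 heavy atoms by environment: 10× c (aromatic, in 6-ring) → no; 8× C (acyclic) → match; 2× O (acyclic) → no; 1× N (acyclic) → no.
That gives 8 matching atoms.

8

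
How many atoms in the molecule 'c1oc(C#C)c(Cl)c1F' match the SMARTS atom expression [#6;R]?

The query [#6;R] means: carbon that is part of a ring.
Check the 9 heavy atoms by environment: 1× o (aromatic, in 5-ring) → no; 4× c (aromatic, in 5-ring) → match; 1× F (acyclic) → no; 2× C (acyclic) → no; 1× Cl (acyclic) → no.
That gives 4 matching atoms.

4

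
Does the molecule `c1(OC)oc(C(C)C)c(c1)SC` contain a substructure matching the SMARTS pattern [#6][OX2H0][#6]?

Yes

The pattern [#6][OX2H0][#6] describes an aliphatic oxygen bridging two carbons with no H on the oxygen — an ether.
The molecule carries a methoxy ether (-OCH3), whose atoms satisfy every constraint of the query, so the pattern matches.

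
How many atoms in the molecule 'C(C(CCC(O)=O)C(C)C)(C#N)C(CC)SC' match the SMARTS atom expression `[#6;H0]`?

The query [#6;H0] means: any carbon with no attached hydrogen.
Check the 17 heavy atoms by environment: 3× C (H2) → no; 4× C (H1) → no; 4× C (H3) → no; 2× C (H0) → match; 1× N (H0) → no; 1× O (H0) → no; 1× O (H1) → no; 1× S (H0) → no.
That gives 2 matching atoms.

2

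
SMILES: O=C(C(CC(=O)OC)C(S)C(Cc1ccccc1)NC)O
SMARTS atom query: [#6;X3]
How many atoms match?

The query [#6;X3] means: any carbon (aromatic or not) with three total connections.
Check the 21 heavy atoms by environment: 7× C (X4) → no; 1× S (X2) → no; 2× C (X3) → match; 2× O (X1) → no; 2× O (X2) → no; 6× c (aromatic, X3) → match; 1× N (X3) → no.
Summing the matching environments: 2 + 6 = 8 matching atoms.

8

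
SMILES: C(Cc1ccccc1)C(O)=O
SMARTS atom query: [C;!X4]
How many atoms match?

The query [C;!X4] means: aliphatic carbon that does not have four total connections.
Check the 11 heavy atoms by environment: 2× C (X4) → no; 6× c (aromatic, X3) → no; 1× C (X3) → match; 1× O (X1) → no; 1× O (X2) → no.
That gives 1 matching atom.

1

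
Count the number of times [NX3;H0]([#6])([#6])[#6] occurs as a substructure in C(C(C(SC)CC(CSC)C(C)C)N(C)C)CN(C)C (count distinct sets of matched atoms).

2

[NX3;H0]([#6])([#6])[#6] is the SMARTS for a tertiary amine: a trivalent nitrogen with no H, bonded to three carbons.
The molecule carries 2 separate instances of a dimethylamino group (-N(CH3)2) meeting every constraint; each maps to a distinct set of atoms, giving 2 matches.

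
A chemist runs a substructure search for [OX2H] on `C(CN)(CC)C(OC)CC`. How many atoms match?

Check the 10 heavy atoms by environment: 3× C (H2, X4) → no; 2× C (H1, X4) → no; 3× C (H3, X4) → no; 1× N (H2, X3) → no; 1× O (H0, X2) → no.
No environment satisfies the query, so 0 matching atoms.

0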